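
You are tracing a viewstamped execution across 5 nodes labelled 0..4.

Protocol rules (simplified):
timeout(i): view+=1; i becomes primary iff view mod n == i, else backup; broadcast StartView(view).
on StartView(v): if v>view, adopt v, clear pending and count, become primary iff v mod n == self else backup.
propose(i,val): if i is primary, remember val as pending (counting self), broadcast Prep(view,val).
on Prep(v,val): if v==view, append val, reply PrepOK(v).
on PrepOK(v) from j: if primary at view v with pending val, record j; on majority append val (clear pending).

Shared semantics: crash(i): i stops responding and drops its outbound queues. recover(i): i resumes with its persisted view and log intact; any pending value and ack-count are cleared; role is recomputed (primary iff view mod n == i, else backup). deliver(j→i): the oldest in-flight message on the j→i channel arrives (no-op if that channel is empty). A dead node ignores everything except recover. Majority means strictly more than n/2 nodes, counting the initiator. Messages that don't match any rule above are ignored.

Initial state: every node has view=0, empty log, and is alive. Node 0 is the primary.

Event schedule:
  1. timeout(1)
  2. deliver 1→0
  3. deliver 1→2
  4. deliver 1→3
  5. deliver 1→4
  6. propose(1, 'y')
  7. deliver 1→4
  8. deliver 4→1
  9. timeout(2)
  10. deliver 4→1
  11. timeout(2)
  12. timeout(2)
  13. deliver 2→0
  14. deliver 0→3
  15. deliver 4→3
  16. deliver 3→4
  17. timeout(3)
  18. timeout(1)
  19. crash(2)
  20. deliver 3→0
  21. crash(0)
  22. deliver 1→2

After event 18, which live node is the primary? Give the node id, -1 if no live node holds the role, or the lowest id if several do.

-1

after 1 — timeout(1): n1:prim/v1/[-]
after 2 — deliver 1→0: n0:back/v1/[-]
after 3 — deliver 1→2: n2:back/v1/[-]
after 4 — deliver 1→3: n3:back/v1/[-]
after 5 — deliver 1→4: n4:back/v1/[-]
after 6 — propose(1,'y'): ·
after 7 — deliver 1→4: n4:back/v1/[y]
after 8 — deliver 4→1: ·
after 9 — timeout(2): n2:prim/v2/[-]
after 10 — deliver 4→1: ·
after 11 — timeout(2): n2:back/v3/[-]
after 12 — timeout(2): n2:back/v4/[-]
after 13 — deliver 2→0: n0:back/v2/[-]
after 14 — deliver 0→3: ·
after 15 — deliver 4→3: ·
after 16 — deliver 3→4: ·
after 17 — timeout(3): n3:back/v2/[-]
after 18 — timeout(1): n1:back/v2/[-]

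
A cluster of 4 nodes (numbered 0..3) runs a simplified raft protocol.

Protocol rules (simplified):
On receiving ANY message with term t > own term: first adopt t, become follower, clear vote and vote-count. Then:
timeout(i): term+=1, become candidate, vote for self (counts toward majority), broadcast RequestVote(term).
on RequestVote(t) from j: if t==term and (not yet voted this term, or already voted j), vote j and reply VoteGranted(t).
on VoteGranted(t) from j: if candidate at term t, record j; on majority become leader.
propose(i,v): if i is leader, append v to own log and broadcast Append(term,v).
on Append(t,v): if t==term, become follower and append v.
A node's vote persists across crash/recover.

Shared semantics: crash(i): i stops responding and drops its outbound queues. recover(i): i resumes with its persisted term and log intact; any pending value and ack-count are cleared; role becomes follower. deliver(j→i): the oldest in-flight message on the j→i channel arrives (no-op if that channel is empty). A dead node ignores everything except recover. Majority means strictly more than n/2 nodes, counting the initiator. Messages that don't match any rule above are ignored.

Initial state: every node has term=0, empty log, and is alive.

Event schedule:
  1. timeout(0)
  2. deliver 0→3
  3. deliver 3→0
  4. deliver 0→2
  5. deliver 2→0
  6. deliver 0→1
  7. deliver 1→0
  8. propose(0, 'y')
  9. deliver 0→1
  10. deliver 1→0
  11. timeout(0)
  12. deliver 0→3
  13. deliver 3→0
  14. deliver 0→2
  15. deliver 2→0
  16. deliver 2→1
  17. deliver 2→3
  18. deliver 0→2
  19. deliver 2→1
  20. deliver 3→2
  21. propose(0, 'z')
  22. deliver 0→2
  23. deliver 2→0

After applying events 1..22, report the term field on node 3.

1

step 1 timeout(0): 0={cand,t=1,log=-}
step 2 deliver 0→3: 3={foll,t=1,log=-}
step 3 deliver 3→0: —
step 4 deliver 0→2: 2={foll,t=1,log=-}
step 5 deliver 2→0: 0={lead,t=1,log=-}
step 6 deliver 0→1: 1={foll,t=1,log=-}
step 7 deliver 1→0: —
step 8 propose(0,'y'): 0={lead,t=1,log=y}
step 9 deliver 0→1: 1={foll,t=1,log=y}
step 10 deliver 1→0: —
step 11 timeout(0): 0={cand,t=2,log=y}
step 12 deliver 0→3: 3={foll,t=1,log=y}
step 13 deliver 3→0: —
step 14 deliver 0→2: 2={foll,t=1,log=y}
step 15 deliver 2→0: —
step 16 deliver 2→1: —
step 17 deliver 2→3: —
step 18 deliver 0→2: 2={foll,t=2,log=y}
step 19 deliver 2→1: —
step 20 deliver 3→2: —
step 21 propose(0,'z'): —
step 22 deliver 0→2: —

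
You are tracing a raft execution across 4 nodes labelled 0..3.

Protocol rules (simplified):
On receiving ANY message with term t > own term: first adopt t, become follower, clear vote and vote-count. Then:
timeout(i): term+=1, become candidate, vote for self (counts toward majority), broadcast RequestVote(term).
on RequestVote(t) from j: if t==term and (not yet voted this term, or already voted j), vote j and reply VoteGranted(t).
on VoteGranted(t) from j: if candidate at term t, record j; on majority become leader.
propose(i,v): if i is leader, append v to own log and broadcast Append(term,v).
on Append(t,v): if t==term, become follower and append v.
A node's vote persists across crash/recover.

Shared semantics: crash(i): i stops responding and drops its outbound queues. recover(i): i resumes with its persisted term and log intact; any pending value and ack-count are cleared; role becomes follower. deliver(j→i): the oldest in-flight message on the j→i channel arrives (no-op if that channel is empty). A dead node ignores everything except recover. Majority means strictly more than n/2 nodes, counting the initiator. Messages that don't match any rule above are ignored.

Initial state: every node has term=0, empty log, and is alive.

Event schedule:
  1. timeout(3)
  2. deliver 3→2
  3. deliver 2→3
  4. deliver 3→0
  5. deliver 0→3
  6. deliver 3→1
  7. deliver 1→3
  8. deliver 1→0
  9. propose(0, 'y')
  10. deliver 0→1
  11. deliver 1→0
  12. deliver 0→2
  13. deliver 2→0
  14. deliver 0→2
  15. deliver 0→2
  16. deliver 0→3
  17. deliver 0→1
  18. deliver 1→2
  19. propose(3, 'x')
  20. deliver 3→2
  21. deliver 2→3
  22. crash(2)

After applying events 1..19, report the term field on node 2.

1

[1] timeout(3) → N3(cand t1 [-])
[2] deliver 3→2 → N2(foll t1 [-])
[3] deliver 2→3 → ∅
[4] deliver 3→0 → N0(foll t1 [-])
[5] deliver 0→3 → N3(lead t1 [-])
[6] deliver 3→1 → N1(foll t1 [-])
[7] deliver 1→3 → ∅
[8] deliver 1→0 → ∅
[9] propose(0,'y') → ∅
[10] deliver 0→1 → ∅
[11] deliver 1→0 → ∅
[12] deliver 0→2 → ∅
[13] deliver 2→0 → ∅
[14] deliver 0→2 → ∅
[15] deliver 0→2 → ∅
[16] deliver 0→3 → ∅
[17] deliver 0→1 → ∅
[18] deliver 1→2 → ∅
[19] propose(3,'x') → N3(lead t1 [x])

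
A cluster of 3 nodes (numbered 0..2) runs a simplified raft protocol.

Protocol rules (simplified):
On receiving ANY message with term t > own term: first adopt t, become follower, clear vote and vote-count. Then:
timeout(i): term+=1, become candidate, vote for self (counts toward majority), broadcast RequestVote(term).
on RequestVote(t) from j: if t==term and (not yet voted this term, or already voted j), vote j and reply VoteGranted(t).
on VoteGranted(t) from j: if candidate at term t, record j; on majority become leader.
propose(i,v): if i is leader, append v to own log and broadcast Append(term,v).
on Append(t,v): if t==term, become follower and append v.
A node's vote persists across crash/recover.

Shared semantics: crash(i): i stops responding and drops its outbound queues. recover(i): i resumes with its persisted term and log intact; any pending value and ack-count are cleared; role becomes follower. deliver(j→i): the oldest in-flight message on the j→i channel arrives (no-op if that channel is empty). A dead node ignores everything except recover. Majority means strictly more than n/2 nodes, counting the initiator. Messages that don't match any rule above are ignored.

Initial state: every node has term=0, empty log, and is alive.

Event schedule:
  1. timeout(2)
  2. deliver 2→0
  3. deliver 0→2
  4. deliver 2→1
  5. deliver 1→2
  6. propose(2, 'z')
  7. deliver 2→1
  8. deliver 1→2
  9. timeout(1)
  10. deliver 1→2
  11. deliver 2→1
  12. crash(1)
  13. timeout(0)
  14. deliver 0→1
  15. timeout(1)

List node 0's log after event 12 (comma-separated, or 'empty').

empty

after 1 — timeout(2): n2:cand/t1/[-]
after 2 — deliver 2→0: n0:foll/t1/[-]
after 3 — deliver 0→2: n2:lead/t1/[-]
after 4 — deliver 2→1: n1:foll/t1/[-]
after 5 — deliver 1→2: ·
after 6 — propose(2,'z'): n2:lead/t1/[z]
after 7 — deliver 2→1: n1:foll/t1/[z]
after 8 — deliver 1→2: ·
after 9 — timeout(1): n1:cand/t2/[z]
after 10 — deliver 1→2: n2:foll/t2/[z]
after 11 — deliver 2→1: n1:lead/t2/[z]
after 12 — crash(1): n1:✗lead/t2/[z]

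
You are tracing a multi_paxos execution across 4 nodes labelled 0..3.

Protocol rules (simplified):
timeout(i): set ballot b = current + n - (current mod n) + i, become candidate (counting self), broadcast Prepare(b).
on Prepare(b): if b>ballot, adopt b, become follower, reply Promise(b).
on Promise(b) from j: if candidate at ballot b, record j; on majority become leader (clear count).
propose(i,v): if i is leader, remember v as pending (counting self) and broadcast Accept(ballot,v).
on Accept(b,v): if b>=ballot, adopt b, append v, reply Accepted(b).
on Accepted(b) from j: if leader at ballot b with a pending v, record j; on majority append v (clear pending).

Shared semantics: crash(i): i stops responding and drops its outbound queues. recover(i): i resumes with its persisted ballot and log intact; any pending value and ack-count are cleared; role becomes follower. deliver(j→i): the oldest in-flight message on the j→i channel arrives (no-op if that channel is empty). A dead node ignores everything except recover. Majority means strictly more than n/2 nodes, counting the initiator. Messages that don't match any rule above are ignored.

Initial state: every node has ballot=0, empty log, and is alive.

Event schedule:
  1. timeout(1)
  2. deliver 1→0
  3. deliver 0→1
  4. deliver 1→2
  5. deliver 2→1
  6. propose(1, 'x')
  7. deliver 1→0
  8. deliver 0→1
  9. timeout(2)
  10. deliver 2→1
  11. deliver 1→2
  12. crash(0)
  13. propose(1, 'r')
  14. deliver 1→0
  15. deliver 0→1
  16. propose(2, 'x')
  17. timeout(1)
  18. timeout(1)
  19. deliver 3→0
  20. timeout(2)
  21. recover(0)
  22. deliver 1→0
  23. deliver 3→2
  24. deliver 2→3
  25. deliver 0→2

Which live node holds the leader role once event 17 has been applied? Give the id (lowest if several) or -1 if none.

-1

[1] timeout(1) → N1(cand b5 [-])
[2] deliver 1→0 → N0(foll b5 [-])
[3] deliver 0→1 → ∅
[4] deliver 1→2 → N2(foll b5 [-])
[5] deliver 2→1 → N1(lead b5 [-])
[6] propose(1,'x') → ∅
[7] deliver 1→0 → N0(foll b5 [x])
[8] deliver 0→1 → ∅
[9] timeout(2) → N2(cand b10 [-])
[10] deliver 2→1 → N1(foll b10 [-])
[11] deliver 1→2 → ∅
[12] crash(0) → N0(✗foll b5 [x])
[13] propose(1,'r') → ∅
[14] deliver 1→0 → ∅
[15] deliver 0→1 → ∅
[16] propose(2,'x') → ∅
[17] timeout(1) → N1(cand b13 [-])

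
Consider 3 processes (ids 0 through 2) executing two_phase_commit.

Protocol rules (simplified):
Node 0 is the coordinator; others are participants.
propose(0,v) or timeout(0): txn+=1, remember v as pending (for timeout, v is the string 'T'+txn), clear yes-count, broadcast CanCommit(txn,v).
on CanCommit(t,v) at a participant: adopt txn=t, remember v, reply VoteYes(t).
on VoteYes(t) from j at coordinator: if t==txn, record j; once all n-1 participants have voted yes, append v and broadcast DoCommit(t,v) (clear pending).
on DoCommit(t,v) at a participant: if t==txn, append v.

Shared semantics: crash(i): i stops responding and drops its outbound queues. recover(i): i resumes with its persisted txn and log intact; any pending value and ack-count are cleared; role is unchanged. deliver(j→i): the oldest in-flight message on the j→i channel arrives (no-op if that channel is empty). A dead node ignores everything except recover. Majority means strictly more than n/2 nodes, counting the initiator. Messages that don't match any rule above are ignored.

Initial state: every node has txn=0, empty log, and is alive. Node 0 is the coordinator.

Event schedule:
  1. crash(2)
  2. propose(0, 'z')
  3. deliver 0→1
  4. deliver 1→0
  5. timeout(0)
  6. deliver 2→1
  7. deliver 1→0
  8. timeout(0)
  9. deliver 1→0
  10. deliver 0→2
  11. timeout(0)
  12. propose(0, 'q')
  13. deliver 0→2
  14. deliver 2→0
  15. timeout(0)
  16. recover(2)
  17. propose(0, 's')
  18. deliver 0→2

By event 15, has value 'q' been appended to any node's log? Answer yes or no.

no

1. crash(2):  <2:✗part t0 ->
2. propose(0,'z'):  <0:coor t1 ->
3. deliver 0→1:  <1:part t1 ->
4. deliver 1→0:  nop
5. timeout(0):  <0:coor t2 ->
6. deliver 2→1:  nop
7. deliver 1→0:  nop
8. timeout(0):  <0:coor t3 ->
9. deliver 1→0:  nop
10. deliver 0→2:  nop
11. timeout(0):  <0:coor t4 ->
12. propose(0,'q'):  <0:coor t5 ->
13. deliver 0→2:  nop
14. deliver 2→0:  nop
15. timeout(0):  <0:coor t6 ->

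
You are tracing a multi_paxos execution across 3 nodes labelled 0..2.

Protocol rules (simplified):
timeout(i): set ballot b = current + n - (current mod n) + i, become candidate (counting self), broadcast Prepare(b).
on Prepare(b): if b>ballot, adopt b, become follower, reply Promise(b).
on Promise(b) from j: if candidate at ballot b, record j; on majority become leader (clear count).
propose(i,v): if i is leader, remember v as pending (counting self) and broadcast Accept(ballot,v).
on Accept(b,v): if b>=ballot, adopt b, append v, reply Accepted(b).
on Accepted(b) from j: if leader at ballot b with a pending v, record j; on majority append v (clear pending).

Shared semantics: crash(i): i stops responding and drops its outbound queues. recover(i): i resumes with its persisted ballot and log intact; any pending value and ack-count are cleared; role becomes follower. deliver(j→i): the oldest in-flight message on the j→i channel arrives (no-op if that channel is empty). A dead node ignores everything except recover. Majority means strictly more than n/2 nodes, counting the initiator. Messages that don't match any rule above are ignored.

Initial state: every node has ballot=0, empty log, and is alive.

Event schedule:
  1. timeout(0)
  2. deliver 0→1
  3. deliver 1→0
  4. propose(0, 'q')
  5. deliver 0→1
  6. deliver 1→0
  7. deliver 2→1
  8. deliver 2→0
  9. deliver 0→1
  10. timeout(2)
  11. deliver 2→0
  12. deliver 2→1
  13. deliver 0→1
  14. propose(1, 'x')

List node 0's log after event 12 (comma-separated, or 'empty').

[1] timeout(0) → N0(cand b3 [-])
[2] deliver 0→1 → N1(foll b3 [-])
[3] deliver 1→0 → N0(lead b3 [-])
[4] propose(0,'q') → ∅
[5] deliver 0→1 → N1(foll b3 [q])
[6] deliver 1→0 → N0(lead b3 [q])
[7] deliver 2→1 → ∅
[8] deliver 2→0 → ∅
[9] deliver 0→1 → ∅
[10] timeout(2) → N2(cand b5 [-])
[11] deliver 2→0 → N0(foll b5 [q])
[12] deliver 2→1 → N1(foll b5 [q])

q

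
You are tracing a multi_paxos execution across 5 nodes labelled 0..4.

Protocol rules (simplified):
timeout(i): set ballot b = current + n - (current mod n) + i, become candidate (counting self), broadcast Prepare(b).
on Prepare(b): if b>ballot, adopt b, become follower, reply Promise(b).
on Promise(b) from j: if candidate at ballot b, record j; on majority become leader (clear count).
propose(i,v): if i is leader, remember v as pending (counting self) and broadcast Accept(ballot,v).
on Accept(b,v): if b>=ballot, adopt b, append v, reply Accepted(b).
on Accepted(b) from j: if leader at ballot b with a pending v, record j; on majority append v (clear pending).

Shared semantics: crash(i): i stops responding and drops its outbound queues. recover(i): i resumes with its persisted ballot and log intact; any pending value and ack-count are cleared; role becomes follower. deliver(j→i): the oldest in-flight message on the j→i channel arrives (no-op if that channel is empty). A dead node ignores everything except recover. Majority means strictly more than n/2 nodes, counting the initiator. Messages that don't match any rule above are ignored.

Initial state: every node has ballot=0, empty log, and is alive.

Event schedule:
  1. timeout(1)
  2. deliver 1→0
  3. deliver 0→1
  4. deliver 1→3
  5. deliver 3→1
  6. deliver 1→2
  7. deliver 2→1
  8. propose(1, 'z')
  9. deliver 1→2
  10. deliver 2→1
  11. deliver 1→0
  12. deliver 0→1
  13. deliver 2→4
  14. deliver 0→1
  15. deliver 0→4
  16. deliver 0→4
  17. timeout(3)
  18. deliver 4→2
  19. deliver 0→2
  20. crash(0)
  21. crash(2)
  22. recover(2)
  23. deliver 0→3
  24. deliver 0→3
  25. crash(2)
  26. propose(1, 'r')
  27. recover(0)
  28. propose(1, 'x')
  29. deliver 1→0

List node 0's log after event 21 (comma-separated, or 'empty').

e1 timeout(1): 1[cand,b=6,-]
e2 deliver 1→0: 0[foll,b=6,-]
e3 deliver 0→1: ·
e4 deliver 1→3: 3[foll,b=6,-]
e5 deliver 3→1: 1[lead,b=6,-]
e6 deliver 1→2: 2[foll,b=6,-]
e7 deliver 2→1: ·
e8 propose(1,'z'): ·
e9 deliver 1→2: 2[foll,b=6,z]
e10 deliver 2→1: ·
e11 deliver 1→0: 0[foll,b=6,z]
e12 deliver 0→1: 1[lead,b=6,z]
e13 deliver 2→4: ·
e14 deliver 0→1: ·
e15 deliver 0→4: ·
e16 deliver 0→4: ·
e17 timeout(3): 3[cand,b=13,-]
e18 deliver 4→2: ·
e19 deliver 0→2: ·
e20 crash(0): 0[✗foll,b=6,z]
e21 crash(2): 2[✗foll,b=6,z]

z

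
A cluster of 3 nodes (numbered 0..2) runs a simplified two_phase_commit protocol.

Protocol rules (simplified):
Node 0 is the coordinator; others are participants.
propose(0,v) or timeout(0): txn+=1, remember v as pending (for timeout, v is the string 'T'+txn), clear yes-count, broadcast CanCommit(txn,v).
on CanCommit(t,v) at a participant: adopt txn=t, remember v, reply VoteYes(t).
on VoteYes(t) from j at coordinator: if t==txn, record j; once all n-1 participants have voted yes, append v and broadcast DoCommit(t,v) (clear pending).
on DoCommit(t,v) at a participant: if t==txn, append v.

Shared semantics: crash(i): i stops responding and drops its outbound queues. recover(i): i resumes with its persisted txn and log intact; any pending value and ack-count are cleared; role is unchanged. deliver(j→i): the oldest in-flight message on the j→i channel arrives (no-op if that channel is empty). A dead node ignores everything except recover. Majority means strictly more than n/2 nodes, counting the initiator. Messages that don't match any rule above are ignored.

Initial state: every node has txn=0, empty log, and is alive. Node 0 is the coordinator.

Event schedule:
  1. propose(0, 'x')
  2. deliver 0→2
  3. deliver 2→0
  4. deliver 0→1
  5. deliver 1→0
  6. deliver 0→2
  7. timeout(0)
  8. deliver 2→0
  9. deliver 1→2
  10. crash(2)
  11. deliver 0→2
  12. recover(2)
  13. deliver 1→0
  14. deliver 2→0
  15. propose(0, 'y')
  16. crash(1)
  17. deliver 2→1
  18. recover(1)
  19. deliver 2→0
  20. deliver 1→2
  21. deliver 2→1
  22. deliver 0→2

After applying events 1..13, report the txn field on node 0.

2

step 1 propose(0,'x'): 0={coor,t=1,log=-}
step 2 deliver 0→2: 2={part,t=1,log=-}
step 3 deliver 2→0: —
step 4 deliver 0→1: 1={part,t=1,log=-}
step 5 deliver 1→0: 0={coor,t=1,log=x}
step 6 deliver 0→2: 2={part,t=1,log=x}
step 7 timeout(0): 0={coor,t=2,log=x}
step 8 deliver 2→0: —
step 9 deliver 1→2: —
step 10 crash(2): 2={✗part,t=1,log=x}
step 11 deliver 0→2: —
step 12 recover(2): 2={part,t=1,log=x}
step 13 deliver 1→0: —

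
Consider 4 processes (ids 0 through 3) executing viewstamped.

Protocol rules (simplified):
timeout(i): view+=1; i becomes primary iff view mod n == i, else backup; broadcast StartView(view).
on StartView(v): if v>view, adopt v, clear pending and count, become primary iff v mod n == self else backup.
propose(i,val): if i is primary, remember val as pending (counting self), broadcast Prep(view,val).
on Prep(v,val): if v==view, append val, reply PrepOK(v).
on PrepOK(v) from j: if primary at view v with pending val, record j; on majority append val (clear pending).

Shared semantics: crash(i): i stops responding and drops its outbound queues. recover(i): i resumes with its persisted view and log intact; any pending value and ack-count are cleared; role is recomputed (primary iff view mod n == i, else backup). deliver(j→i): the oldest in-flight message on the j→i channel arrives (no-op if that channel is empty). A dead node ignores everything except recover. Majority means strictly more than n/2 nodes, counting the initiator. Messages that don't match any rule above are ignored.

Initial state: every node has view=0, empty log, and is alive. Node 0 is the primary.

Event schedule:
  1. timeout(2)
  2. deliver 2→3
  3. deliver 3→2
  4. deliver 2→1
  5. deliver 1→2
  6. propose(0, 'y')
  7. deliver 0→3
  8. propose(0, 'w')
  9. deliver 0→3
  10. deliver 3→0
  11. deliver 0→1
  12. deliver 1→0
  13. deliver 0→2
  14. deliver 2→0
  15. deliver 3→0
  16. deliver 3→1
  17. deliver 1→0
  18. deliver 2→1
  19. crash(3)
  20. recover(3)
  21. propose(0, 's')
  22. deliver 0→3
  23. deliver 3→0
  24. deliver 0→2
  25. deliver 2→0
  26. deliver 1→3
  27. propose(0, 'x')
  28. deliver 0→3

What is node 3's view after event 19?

1

step 1 timeout(2): 2={back,v=1,log=-}
step 2 deliver 2→3: 3={back,v=1,log=-}
step 3 deliver 3→2: —
step 4 deliver 2→1: 1={prim,v=1,log=-}
step 5 deliver 1→2: —
step 6 propose(0,'y'): —
step 7 deliver 0→3: —
step 8 propose(0,'w'): —
step 9 deliver 0→3: —
step 10 deliver 3→0: —
step 11 deliver 0→1: —
step 12 deliver 1→0: —
step 13 deliver 0→2: —
step 14 deliver 2→0: 0={back,v=1,log=-}
step 15 deliver 3→0: —
step 16 deliver 3→1: —
step 17 deliver 1→0: —
step 18 deliver 2→1: —
step 19 crash(3): 3={✗back,v=1,log=-}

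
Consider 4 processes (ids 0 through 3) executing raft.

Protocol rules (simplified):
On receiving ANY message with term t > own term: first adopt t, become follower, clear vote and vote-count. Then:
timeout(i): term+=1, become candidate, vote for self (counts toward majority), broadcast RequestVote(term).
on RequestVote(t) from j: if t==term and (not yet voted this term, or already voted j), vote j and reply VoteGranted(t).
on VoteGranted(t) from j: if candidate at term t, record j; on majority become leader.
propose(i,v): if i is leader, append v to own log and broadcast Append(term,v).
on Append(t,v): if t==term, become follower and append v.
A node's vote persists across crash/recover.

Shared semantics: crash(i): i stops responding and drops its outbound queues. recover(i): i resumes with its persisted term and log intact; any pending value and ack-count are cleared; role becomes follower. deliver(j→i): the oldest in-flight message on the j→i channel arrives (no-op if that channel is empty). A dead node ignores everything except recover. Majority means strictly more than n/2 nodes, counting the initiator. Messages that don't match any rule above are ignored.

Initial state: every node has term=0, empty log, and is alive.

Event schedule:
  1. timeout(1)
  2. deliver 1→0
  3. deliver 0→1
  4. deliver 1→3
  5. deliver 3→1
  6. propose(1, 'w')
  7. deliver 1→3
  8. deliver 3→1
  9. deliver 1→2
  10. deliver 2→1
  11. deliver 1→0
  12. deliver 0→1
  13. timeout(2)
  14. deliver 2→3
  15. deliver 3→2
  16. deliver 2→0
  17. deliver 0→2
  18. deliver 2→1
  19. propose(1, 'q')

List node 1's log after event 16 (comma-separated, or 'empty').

w

1. timeout(1):  <1:cand t1 ->
2. deliver 1→0:  <0:foll t1 ->
3. deliver 0→1:  nop
4. deliver 1→3:  <3:foll t1 ->
5. deliver 3→1:  <1:lead t1 ->
6. propose(1,'w'):  <1:lead t1 w>
7. deliver 1→3:  <3:foll t1 w>
8. deliver 3→1:  nop
9. deliver 1→2:  <2:foll t1 ->
10. deliver 2→1:  nop
11. deliver 1→0:  <0:foll t1 w>
12. deliver 0→1:  nop
13. timeout(2):  <2:cand t2 ->
14. deliver 2→3:  <3:foll t2 w>
15. deliver 3→2:  nop
16. deliver 2→0:  <0:foll t2 w>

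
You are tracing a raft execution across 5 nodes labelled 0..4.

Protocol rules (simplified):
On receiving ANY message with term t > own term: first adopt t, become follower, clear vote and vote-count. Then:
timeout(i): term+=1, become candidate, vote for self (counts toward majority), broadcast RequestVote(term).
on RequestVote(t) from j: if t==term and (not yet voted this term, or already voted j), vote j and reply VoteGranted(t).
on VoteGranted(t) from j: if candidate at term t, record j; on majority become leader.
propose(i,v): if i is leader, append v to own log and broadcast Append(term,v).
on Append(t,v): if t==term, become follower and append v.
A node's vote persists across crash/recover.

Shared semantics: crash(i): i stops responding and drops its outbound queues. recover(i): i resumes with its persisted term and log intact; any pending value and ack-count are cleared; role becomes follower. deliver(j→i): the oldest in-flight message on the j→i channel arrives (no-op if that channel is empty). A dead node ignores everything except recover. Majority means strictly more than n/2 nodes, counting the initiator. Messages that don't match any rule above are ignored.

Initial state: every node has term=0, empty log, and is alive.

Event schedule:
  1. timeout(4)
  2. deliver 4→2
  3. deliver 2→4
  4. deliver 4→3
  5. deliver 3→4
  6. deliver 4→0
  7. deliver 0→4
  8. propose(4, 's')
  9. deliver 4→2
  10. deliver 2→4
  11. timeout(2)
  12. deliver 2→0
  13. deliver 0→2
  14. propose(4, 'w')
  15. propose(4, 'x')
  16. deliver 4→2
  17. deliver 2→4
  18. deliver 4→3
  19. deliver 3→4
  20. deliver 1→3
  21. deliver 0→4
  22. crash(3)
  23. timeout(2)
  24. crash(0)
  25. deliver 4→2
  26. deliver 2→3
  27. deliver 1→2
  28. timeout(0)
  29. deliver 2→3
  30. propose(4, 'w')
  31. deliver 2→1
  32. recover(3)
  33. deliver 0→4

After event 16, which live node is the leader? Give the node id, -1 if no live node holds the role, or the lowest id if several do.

4

[1] timeout(4) → N4(cand t1 [-])
[2] deliver 4→2 → N2(foll t1 [-])
[3] deliver 2→4 → ∅
[4] deliver 4→3 → N3(foll t1 [-])
[5] deliver 3→4 → N4(lead t1 [-])
[6] deliver 4→0 → N0(foll t1 [-])
[7] deliver 0→4 → ∅
[8] propose(4,'s') → N4(lead t1 [s])
[9] deliver 4→2 → N2(foll t1 [s])
[10] deliver 2→4 → ∅
[11] timeout(2) → N2(cand t2 [s])
[12] deliver 2→0 → N0(foll t2 [-])
[13] deliver 0→2 → ∅
[14] propose(4,'w') → N4(lead t1 [s,w])
[15] propose(4,'x') → N4(lead t1 [s,w,x])
[16] deliver 4→2 → ∅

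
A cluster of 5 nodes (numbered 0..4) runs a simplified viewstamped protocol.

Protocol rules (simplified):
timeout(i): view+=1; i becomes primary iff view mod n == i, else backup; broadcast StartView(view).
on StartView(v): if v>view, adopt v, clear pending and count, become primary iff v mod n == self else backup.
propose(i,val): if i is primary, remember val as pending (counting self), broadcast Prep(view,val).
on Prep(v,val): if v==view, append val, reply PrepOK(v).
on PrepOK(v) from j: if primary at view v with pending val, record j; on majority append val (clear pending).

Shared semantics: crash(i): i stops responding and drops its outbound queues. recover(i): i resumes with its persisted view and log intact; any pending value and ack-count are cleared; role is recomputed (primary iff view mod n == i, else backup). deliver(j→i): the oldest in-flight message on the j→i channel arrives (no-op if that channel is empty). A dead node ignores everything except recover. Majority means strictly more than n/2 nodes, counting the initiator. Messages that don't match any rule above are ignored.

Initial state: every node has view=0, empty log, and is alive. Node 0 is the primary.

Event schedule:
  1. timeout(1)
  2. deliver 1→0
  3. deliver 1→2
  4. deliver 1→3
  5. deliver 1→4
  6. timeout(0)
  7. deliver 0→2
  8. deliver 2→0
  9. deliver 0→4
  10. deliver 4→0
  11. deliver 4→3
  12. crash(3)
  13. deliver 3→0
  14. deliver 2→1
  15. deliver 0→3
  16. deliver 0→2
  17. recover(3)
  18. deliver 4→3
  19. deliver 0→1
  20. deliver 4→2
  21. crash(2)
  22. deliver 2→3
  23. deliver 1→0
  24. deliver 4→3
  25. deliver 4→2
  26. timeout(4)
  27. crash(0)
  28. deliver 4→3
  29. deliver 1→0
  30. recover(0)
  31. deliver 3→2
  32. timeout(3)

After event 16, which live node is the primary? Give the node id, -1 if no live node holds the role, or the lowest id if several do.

step 1 timeout(1): 1={prim,v=1,log=-}
step 2 deliver 1→0: 0={back,v=1,log=-}
step 3 deliver 1→2: 2={back,v=1,log=-}
step 4 deliver 1→3: 3={back,v=1,log=-}
step 5 deliver 1→4: 4={back,v=1,log=-}
step 6 timeout(0): 0={back,v=2,log=-}
step 7 deliver 0→2: 2={prim,v=2,log=-}
step 8 deliver 2→0: —
step 9 deliver 0→4: 4={back,v=2,log=-}
step 10 deliver 4→0: —
step 11 deliver 4→3: —
step 12 crash(3): 3={✗back,v=1,log=-}
step 13 deliver 3→0: —
step 14 deliver 2→1: —
step 15 deliver 0→3: —
step 16 deliver 0→2: —

1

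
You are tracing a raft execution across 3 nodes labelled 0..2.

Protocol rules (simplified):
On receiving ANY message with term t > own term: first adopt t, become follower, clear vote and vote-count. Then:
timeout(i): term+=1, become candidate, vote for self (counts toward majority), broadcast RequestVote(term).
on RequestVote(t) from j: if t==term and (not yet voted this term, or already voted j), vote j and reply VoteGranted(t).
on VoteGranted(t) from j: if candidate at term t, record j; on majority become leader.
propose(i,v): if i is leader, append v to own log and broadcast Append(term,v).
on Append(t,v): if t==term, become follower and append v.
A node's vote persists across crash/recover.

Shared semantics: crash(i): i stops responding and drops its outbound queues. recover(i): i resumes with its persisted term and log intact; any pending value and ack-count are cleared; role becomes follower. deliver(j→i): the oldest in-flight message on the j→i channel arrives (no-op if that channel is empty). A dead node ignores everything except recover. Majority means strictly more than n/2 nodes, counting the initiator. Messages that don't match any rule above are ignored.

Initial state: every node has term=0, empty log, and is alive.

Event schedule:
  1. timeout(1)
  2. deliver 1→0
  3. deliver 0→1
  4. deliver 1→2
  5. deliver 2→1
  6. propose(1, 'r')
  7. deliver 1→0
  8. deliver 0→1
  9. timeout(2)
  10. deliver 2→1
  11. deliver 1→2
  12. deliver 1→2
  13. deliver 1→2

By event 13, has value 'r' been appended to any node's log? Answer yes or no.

[1] timeout(1) → N1(cand t1 [-])
[2] deliver 1→0 → N0(foll t1 [-])
[3] deliver 0→1 → N1(lead t1 [-])
[4] deliver 1→2 → N2(foll t1 [-])
[5] deliver 2→1 → ∅
[6] propose(1,'r') → N1(lead t1 [r])
[7] deliver 1→0 → N0(foll t1 [r])
[8] deliver 0→1 → ∅
[9] timeout(2) → N2(cand t2 [-])
[10] deliver 2→1 → N1(foll t2 [r])
[11] deliver 1→2 → ∅
[12] deliver 1→2 → N2(lead t2 [-])
[13] deliver 1→2 → ∅

yes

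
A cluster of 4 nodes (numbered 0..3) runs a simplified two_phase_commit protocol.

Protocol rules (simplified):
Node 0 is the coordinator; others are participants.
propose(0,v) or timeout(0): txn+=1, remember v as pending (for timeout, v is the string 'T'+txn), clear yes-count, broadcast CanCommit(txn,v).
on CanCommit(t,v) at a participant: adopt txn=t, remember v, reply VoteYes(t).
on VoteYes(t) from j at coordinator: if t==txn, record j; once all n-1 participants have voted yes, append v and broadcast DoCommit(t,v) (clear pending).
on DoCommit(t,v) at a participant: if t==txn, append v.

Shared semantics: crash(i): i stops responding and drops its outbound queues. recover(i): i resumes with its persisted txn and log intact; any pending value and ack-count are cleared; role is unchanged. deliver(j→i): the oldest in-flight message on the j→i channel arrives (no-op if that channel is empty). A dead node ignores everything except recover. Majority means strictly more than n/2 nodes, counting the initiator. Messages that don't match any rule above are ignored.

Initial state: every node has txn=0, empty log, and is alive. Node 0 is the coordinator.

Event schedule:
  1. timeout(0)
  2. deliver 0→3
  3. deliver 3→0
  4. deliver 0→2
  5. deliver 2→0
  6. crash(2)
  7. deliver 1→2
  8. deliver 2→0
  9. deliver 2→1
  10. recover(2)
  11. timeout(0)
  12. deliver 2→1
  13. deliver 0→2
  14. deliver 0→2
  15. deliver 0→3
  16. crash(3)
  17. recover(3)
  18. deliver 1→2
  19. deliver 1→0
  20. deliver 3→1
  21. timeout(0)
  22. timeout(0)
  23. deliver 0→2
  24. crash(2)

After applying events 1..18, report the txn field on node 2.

2

e1 timeout(0): 0[coor,t=1,-]
e2 deliver 0→3: 3[part,t=1,-]
e3 deliver 3→0: ·
e4 deliver 0→2: 2[part,t=1,-]
e5 deliver 2→0: ·
e6 crash(2): 2[✗part,t=1,-]
e7 deliver 1→2: ·
e8 deliver 2→0: ·
e9 deliver 2→1: ·
e10 recover(2): 2[part,t=1,-]
e11 timeout(0): 0[coor,t=2,-]
e12 deliver 2→1: ·
e13 deliver 0→2: 2[part,t=2,-]
e14 deliver 0→2: ·
e15 deliver 0→3: 3[part,t=2,-]
e16 crash(3): 3[✗part,t=2,-]
e17 recover(3): 3[part,t=2,-]
e18 deliver 1→2: ·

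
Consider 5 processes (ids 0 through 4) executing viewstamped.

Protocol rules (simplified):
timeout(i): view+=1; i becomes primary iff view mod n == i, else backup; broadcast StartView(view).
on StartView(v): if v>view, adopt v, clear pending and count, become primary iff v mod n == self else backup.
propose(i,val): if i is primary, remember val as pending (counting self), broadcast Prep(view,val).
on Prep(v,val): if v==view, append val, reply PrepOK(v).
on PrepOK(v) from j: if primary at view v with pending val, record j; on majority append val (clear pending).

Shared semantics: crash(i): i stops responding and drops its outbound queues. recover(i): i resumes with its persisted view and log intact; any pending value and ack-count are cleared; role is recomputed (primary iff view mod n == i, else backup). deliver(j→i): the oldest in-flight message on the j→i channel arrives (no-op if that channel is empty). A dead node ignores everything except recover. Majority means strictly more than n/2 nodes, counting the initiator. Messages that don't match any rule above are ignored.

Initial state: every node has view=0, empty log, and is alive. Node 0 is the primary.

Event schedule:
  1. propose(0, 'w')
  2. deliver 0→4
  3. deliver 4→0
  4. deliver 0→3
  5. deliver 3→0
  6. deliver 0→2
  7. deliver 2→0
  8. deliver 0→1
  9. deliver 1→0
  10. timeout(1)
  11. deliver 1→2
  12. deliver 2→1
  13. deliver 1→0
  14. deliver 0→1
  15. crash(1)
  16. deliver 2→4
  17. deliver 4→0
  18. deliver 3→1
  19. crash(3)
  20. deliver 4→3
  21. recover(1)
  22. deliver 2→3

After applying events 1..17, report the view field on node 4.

[1] propose(0,'w') → ∅
[2] deliver 0→4 → N4(back v0 [w])
[3] deliver 4→0 → ∅
[4] deliver 0→3 → N3(back v0 [w])
[5] deliver 3→0 → N0(prim v0 [w])
[6] deliver 0→2 → N2(back v0 [w])
[7] deliver 2→0 → ∅
[8] deliver 0→1 → N1(back v0 [w])
[9] deliver 1→0 → ∅
[10] timeout(1) → N1(prim v1 [w])
[11] deliver 1→2 → N2(back v1 [w])
[12] deliver 2→1 → ∅
[13] deliver 1→0 → N0(back v1 [w])
[14] deliver 0→1 → ∅
[15] crash(1) → N1(✗prim v1 [w])
[16] deliver 2→4 → ∅
[17] deliver 4→0 → ∅

0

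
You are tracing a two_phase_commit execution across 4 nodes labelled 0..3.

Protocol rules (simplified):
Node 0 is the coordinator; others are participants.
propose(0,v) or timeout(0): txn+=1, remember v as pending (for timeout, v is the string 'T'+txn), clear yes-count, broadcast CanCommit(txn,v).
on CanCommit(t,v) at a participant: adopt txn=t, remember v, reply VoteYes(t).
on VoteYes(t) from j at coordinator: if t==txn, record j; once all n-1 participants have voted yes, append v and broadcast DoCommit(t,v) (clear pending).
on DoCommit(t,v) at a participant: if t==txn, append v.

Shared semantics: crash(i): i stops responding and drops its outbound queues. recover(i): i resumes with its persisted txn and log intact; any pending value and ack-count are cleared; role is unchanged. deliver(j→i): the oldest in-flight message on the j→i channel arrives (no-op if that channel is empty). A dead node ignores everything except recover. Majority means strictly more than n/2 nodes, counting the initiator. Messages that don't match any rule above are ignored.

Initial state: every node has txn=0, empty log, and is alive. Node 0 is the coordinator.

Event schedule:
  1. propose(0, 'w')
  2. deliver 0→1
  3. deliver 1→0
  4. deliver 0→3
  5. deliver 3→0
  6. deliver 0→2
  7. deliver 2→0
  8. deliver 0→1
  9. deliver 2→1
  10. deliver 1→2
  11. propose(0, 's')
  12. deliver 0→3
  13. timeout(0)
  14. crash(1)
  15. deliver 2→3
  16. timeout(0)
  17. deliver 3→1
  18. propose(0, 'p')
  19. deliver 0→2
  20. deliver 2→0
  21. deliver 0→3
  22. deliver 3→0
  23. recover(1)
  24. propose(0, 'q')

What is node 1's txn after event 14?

1

e1 propose(0,'w'): 0[coor,t=1,-]
e2 deliver 0→1: 1[part,t=1,-]
e3 deliver 1→0: ·
e4 deliver 0→3: 3[part,t=1,-]
e5 deliver 3→0: ·
e6 deliver 0→2: 2[part,t=1,-]
e7 deliver 2→0: 0[coor,t=1,w]
e8 deliver 0→1: 1[part,t=1,w]
e9 deliver 2→1: ·
e10 deliver 1→2: ·
e11 propose(0,'s'): 0[coor,t=2,w]
e12 deliver 0→3: 3[part,t=1,w]
e13 timeout(0): 0[coor,t=3,w]
e14 crash(1): 1[✗part,t=1,w]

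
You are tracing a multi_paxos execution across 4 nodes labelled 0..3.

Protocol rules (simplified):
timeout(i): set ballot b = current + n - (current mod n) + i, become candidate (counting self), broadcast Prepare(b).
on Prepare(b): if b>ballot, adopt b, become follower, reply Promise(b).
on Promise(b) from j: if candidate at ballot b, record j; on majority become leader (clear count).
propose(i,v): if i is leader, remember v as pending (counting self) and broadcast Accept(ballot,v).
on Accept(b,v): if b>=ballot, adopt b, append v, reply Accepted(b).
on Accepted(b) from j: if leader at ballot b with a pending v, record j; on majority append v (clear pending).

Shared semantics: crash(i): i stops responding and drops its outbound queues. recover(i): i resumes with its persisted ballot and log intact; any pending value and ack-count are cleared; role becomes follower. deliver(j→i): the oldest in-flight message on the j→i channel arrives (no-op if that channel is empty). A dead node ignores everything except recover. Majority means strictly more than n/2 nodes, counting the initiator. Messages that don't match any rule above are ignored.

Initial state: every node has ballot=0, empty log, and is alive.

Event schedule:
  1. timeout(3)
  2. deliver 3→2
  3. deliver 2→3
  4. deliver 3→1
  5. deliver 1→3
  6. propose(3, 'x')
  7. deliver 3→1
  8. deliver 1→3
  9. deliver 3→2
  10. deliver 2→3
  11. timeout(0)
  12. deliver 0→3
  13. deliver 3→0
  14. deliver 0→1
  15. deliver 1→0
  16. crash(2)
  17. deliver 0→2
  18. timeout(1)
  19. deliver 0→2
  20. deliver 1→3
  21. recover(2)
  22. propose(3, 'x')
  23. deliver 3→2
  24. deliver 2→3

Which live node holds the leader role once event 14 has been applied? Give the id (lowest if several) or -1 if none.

1. timeout(3):  <3:cand b7 ->
2. deliver 3→2:  <2:foll b7 ->
3. deliver 2→3:  nop
4. deliver 3→1:  <1:foll b7 ->
5. deliver 1→3:  <3:lead b7 ->
6. propose(3,'x'):  nop
7. deliver 3→1:  <1:foll b7 x>
8. deliver 1→3:  nop
9. deliver 3→2:  <2:foll b7 x>
10. deliver 2→3:  <3:lead b7 x>
11. timeout(0):  <0:cand b4 ->
12. deliver 0→3:  nop
13. deliver 3→0:  <0:foll b7 ->
14. deliver 0→1:  nop

3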